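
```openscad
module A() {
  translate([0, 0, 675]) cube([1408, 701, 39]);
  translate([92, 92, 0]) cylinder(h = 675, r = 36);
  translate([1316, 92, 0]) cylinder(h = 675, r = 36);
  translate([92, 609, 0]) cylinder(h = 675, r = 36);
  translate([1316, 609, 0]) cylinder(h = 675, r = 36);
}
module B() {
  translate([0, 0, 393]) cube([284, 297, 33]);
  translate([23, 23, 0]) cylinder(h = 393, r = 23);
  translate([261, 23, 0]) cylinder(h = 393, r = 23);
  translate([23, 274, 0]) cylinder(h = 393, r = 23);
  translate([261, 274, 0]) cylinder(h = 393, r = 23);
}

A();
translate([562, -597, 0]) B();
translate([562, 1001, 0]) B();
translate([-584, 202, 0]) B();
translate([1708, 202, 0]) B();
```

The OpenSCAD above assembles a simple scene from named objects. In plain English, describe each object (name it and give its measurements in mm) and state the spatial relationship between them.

A is a table with a 1408×701 mm rectangular top, 39 mm thick, top surface at z = 714 mm, supported by four round legs of 72 mm diameter, each leg's bounding box inset 56 mm from the nearest pair of top edges, running from the floor.

B is a simple wooden stool: a rectangular seat 284 mm (x) by 297 mm (y), 33 mm thick, top face at z = 426 mm, on four round legs, each 46 mm in diameter. The legs rest on z = 0, each leg's axis is inset half a diameter from the nearest pair of seat edges (so the leg's bounding box is flush with the corner).

Four stools sit around the table at the −y, +y, −x, +x sides.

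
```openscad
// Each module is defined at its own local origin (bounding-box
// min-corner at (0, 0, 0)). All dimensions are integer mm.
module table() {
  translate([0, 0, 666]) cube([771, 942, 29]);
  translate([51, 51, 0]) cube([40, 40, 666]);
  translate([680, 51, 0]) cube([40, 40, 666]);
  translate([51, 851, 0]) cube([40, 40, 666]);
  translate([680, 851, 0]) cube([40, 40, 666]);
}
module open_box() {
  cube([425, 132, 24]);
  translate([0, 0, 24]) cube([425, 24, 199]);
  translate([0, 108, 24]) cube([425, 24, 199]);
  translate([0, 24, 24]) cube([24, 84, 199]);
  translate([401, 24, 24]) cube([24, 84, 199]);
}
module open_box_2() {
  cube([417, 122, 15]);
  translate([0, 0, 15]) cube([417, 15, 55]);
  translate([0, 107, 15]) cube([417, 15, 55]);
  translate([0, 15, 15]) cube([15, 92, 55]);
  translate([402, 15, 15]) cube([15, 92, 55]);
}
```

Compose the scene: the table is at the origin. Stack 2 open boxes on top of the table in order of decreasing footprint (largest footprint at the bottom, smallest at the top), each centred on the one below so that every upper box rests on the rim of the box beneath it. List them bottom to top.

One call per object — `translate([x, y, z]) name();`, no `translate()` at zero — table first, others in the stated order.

table();
translate([173, 405, 695]) open_box();
translate([177, 410, 918]) open_box_2();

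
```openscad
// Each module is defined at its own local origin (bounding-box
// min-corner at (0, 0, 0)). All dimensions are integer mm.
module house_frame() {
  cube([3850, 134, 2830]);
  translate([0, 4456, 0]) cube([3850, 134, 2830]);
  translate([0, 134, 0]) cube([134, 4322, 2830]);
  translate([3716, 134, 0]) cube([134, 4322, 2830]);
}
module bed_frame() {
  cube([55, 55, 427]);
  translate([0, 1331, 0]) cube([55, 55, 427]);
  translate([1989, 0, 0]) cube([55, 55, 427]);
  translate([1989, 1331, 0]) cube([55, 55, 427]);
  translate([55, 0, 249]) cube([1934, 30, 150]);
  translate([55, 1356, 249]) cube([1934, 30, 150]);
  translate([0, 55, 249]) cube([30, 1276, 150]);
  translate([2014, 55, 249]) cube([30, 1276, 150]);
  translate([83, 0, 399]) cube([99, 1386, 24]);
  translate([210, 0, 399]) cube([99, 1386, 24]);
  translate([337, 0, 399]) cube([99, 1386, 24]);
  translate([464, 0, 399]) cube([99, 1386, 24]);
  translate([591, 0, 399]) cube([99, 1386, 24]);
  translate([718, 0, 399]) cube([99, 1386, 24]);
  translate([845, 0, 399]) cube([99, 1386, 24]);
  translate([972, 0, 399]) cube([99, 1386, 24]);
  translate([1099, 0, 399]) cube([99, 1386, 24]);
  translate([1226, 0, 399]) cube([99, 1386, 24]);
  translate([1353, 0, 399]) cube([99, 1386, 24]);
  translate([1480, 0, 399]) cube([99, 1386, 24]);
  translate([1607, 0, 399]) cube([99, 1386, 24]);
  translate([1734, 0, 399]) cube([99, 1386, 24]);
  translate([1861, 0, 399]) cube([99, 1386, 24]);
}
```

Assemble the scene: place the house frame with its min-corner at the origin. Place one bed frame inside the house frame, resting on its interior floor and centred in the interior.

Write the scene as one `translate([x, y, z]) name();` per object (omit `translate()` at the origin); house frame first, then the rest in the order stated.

house_frame();
translate([903, 1602, 0]) bed_frame();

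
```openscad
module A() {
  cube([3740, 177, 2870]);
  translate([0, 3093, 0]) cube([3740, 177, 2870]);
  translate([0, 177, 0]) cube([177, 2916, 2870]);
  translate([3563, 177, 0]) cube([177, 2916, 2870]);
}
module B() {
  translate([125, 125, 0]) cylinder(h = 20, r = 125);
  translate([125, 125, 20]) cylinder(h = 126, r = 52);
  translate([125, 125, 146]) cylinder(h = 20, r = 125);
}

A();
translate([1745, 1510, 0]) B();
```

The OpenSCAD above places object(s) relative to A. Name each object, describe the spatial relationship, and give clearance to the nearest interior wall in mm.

Clearances: x = 1568, y = 1333; minimum 1333 mm.

A is a house frame. B is a spool. The spool sits inside the house frame, centred. The clearance to the nearest interior wall is 1333 mm.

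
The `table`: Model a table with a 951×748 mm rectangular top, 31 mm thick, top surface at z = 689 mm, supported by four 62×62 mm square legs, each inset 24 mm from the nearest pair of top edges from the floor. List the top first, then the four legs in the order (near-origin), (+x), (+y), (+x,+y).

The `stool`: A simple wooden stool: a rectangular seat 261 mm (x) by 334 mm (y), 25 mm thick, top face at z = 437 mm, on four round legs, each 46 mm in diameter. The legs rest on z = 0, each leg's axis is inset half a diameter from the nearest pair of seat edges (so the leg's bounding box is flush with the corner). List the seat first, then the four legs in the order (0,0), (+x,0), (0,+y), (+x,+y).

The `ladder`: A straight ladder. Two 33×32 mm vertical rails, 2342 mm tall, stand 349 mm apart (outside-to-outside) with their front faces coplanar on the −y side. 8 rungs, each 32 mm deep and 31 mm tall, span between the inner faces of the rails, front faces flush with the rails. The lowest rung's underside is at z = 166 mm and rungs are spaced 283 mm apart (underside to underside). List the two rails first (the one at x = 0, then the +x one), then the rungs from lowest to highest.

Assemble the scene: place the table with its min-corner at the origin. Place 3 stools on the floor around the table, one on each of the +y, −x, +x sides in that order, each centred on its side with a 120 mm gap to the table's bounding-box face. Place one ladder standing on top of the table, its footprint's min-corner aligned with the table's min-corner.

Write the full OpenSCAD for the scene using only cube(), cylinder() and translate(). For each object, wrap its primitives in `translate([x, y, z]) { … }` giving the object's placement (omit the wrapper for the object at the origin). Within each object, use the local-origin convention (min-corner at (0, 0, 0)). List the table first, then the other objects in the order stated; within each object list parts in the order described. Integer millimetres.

translate([0, 0, 658]) cube([951, 748, 31]);
translate([24, 24, 0]) cube([62, 62, 658]);
translate([865, 24, 0]) cube([62, 62, 658]);
translate([24, 662, 0]) cube([62, 62, 658]);
translate([865, 662, 0]) cube([62, 62, 658]);
translate([345, 868, 0]) {
  translate([0, 0, 412]) cube([261, 334, 25]);
  translate([23, 23, 0]) cylinder(h = 412, r = 23);
  translate([238, 23, 0]) cylinder(h = 412, r = 23);
  translate([23, 311, 0]) cylinder(h = 412, r = 23);
  translate([238, 311, 0]) cylinder(h = 412, r = 23);
}
translate([-381, 207, 0]) {
  translate([0, 0, 412]) cube([261, 334, 25]);
  translate([23, 23, 0]) cylinder(h = 412, r = 23);
  translate([238, 23, 0]) cylinder(h = 412, r = 23);
  translate([23, 311, 0]) cylinder(h = 412, r = 23);
  translate([238, 311, 0]) cylinder(h = 412, r = 23);
}
translate([1071, 207, 0]) {
  translate([0, 0, 412]) cube([261, 334, 25]);
  translate([23, 23, 0]) cylinder(h = 412, r = 23);
  translate([238, 23, 0]) cylinder(h = 412, r = 23);
  translate([23, 311, 0]) cylinder(h = 412, r = 23);
  translate([238, 311, 0]) cylinder(h = 412, r = 23);
}
translate([0, 0, 689]) {
  cube([33, 32, 2342]);
  translate([316, 0, 0]) cube([33, 32, 2342]);
  translate([33, 0, 166]) cube([283, 32, 31]);
  translate([33, 0, 449]) cube([283, 32, 31]);
  translate([33, 0, 732]) cube([283, 32, 31]);
  translate([33, 0, 1015]) cube([283, 32, 31]);
  translate([33, 0, 1298]) cube([283, 32, 31]);
  translate([33, 0, 1581]) cube([283, 32, 31]);
  translate([33, 0, 1864]) cube([283, 32, 31]);
  translate([33, 0, 2147]) cube([283, 32, 31]);
}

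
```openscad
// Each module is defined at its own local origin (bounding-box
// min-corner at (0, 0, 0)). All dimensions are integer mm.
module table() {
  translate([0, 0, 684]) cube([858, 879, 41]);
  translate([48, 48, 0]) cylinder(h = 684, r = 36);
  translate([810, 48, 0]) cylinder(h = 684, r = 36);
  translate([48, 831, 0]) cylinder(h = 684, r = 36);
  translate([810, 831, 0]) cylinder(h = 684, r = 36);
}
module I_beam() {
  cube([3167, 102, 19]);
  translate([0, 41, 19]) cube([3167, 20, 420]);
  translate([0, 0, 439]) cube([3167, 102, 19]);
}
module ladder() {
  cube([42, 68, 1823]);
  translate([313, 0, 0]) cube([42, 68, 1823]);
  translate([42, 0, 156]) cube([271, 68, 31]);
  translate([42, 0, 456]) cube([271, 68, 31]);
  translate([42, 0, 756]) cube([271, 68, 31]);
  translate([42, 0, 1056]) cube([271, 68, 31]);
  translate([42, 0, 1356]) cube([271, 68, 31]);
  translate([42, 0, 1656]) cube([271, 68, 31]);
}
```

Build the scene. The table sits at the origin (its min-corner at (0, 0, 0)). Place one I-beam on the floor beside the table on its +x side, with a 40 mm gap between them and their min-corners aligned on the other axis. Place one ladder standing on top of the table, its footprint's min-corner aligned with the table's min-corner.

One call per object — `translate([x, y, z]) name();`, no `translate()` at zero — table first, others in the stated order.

table();
translate([898, 0, 0]) I_beam();
translate([0, 0, 725]) ladder();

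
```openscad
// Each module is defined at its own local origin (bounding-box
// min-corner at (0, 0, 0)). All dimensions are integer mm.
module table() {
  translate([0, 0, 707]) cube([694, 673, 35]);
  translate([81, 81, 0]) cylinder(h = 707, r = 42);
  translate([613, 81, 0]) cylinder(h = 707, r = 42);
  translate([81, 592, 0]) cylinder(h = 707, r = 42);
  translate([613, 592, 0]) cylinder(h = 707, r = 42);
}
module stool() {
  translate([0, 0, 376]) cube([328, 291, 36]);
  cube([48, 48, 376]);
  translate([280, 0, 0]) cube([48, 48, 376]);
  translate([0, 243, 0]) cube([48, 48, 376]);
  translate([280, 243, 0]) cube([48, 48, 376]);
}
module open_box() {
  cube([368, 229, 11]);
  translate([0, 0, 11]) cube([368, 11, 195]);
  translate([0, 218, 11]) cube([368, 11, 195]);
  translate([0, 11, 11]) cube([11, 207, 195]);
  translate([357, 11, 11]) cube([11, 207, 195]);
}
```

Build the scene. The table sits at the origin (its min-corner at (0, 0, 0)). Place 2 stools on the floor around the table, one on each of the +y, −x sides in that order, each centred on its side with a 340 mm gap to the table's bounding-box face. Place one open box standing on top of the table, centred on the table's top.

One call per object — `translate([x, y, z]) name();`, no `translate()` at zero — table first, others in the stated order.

table();
translate([183, 1013, 0]) stool();
translate([-668, 191, 0]) stool();
translate([163, 222, 742]) open_box();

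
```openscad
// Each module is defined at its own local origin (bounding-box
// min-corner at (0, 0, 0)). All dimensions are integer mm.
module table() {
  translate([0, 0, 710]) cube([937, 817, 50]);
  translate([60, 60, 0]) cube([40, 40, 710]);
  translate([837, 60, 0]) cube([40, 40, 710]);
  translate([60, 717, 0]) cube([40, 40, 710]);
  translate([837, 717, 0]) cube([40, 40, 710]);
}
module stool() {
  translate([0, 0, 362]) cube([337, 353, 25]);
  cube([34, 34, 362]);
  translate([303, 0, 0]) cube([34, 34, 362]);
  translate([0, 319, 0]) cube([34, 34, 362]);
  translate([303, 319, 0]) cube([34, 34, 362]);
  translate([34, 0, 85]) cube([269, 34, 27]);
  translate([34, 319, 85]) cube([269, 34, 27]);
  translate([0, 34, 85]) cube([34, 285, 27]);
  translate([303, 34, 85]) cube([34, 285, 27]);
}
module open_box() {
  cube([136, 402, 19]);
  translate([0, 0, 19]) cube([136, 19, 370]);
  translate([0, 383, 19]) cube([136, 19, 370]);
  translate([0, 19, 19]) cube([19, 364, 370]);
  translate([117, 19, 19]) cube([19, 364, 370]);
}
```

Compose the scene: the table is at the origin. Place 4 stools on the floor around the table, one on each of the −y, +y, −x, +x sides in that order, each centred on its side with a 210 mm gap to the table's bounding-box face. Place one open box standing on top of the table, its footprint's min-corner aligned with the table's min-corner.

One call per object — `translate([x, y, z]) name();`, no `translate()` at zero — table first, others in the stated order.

table();
translate([300, -563, 0]) stool();
translate([300, 1027, 0]) stool();
translate([-547, 232, 0]) stool();
translate([1147, 232, 0]) stool();
translate([0, 0, 760]) open_box();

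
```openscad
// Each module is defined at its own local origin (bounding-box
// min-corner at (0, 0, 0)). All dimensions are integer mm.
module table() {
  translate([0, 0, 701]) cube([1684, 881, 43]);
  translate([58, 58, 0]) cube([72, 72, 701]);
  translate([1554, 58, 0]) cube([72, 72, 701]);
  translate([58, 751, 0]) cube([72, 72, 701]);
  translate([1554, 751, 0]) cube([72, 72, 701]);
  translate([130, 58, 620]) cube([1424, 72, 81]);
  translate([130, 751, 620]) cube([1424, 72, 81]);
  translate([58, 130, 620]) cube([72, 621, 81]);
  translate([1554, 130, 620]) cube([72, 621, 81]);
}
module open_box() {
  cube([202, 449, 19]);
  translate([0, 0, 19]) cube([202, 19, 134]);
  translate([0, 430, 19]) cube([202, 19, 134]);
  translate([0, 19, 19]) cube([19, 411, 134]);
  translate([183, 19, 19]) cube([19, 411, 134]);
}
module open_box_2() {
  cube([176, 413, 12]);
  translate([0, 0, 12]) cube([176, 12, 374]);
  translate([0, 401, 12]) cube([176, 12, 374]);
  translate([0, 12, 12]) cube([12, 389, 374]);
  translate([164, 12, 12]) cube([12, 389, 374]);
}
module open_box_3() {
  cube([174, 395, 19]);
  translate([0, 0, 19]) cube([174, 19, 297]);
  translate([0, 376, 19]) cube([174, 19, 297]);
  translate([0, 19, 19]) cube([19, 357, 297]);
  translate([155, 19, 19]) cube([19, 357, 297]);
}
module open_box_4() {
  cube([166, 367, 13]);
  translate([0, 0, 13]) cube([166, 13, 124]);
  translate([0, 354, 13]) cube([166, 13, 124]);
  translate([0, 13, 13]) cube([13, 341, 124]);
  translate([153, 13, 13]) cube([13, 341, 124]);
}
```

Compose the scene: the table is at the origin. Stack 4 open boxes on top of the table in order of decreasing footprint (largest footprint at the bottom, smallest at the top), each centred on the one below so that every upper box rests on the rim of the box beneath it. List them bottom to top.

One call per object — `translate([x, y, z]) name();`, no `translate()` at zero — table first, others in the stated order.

table();
translate([741, 216, 744]) open_box();
translate([754, 234, 897]) open_box_2();
translate([755, 243, 1283]) open_box_3();
translate([759, 257, 1599]) open_box_4();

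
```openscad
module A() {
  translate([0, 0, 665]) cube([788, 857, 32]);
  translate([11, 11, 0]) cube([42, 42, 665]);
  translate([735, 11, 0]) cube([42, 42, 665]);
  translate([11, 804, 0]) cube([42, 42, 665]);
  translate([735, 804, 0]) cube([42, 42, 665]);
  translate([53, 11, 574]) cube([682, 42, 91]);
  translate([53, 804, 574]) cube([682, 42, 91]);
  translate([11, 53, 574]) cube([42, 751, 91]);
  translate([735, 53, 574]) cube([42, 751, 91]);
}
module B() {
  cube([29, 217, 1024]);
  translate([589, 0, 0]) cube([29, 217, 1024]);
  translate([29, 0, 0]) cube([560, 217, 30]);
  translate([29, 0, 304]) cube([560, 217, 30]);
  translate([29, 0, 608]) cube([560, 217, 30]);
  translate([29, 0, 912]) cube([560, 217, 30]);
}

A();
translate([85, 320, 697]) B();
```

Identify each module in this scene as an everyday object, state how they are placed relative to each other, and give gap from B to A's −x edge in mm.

The bookshelf's min-x is at 85; the table's min-x is 0; gap = 85 mm.

A is a table. B is a bookshelf. The bookshelf is on top of the table, centred. The gap from the bookshelf to the table's −x edge is 85 mm.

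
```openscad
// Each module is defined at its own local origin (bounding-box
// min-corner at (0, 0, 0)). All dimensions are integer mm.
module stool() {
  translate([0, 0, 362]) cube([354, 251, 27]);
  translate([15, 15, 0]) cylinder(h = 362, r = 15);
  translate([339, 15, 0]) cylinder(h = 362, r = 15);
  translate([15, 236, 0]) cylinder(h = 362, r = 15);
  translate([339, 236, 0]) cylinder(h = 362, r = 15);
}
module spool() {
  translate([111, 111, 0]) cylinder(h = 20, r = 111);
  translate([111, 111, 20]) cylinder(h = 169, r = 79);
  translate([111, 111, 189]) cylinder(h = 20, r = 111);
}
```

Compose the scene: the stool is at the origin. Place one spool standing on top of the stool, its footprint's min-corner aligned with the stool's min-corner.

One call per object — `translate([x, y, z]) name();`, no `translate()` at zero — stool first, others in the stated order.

stool();
translate([0, 0, 389]) spool();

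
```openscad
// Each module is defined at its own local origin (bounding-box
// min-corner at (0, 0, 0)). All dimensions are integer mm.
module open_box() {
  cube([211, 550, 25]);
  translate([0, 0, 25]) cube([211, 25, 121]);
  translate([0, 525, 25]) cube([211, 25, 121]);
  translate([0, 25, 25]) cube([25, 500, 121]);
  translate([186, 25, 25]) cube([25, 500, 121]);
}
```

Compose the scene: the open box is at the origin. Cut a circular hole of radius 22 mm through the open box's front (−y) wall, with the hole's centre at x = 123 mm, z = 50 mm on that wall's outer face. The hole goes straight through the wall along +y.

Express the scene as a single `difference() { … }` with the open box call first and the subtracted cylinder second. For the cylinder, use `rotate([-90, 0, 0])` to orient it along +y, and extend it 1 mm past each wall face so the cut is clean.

difference() {
  open_box();
  translate([123, -1, 50]) rotate([-90, 0, 0]) cylinder(h = 27, r = 22);
}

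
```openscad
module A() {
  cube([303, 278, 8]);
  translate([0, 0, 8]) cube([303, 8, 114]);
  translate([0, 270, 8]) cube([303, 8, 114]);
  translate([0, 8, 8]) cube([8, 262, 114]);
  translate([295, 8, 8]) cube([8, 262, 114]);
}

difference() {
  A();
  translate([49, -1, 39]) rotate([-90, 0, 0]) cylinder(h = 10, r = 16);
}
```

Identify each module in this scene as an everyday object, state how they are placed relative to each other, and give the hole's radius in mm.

The subtracted cylinder has r = 16 mm.

A is an open box. The open box has a circular hole through its front wall. The hole's radius is 16 mm.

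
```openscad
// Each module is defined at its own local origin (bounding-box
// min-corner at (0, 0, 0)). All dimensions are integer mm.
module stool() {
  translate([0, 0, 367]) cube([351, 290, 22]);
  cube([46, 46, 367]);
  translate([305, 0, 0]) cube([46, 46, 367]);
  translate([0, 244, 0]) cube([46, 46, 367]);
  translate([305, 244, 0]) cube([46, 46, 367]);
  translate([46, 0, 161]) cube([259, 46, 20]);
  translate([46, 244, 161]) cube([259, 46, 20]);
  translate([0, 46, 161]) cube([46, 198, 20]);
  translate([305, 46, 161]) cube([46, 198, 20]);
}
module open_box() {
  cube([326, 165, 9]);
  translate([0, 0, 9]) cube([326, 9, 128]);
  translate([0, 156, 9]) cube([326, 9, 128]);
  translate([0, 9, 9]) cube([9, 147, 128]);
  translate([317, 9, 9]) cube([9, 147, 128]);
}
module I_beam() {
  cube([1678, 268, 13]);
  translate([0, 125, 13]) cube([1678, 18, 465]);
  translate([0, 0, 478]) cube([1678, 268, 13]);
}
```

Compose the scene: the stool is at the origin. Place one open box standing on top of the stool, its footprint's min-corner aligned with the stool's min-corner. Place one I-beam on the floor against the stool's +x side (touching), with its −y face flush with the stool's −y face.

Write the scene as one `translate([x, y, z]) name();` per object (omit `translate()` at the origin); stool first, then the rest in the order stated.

stool();
translate([0, 0, 389]) open_box();
translate([351, 0, 0]) I_beam();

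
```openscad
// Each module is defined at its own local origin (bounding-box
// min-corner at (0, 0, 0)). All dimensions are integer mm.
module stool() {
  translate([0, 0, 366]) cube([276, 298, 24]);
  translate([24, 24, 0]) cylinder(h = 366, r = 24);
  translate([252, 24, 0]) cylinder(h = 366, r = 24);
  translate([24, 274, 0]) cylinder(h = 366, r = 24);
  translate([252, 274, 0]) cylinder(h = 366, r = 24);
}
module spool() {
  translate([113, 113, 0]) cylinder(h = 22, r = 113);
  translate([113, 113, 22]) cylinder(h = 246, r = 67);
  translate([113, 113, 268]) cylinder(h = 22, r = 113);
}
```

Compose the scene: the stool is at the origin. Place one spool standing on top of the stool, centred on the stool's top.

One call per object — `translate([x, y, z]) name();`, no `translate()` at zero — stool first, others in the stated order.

stool();
translate([25, 36, 390]) spool();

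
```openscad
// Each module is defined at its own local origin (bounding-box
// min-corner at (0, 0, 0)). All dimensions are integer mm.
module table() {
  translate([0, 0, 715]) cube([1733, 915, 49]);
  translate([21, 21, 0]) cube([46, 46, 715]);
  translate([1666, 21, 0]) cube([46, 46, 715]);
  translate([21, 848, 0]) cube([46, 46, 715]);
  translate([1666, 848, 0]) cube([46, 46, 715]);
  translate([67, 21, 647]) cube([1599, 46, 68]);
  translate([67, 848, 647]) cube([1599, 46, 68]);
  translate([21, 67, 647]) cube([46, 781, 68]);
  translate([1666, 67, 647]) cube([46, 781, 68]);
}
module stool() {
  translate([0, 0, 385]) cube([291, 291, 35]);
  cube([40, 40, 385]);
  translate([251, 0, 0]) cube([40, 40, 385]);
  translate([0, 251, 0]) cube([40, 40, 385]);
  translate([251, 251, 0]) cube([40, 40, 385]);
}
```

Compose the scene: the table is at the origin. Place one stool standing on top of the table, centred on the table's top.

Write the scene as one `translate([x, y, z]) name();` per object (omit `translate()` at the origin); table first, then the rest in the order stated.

table();
translate([721, 312, 764]) stool();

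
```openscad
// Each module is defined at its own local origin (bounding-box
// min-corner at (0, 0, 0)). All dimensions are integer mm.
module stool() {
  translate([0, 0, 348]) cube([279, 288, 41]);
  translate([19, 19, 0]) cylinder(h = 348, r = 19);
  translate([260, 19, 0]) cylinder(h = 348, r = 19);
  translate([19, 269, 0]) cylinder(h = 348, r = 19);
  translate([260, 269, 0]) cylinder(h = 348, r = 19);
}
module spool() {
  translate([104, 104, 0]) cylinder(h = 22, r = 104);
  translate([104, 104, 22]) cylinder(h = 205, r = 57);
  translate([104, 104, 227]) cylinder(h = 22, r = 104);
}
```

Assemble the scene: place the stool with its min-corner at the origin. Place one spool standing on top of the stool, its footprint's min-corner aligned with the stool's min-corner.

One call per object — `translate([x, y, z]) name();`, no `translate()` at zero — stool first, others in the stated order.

stool();
translate([0, 0, 389]) spool();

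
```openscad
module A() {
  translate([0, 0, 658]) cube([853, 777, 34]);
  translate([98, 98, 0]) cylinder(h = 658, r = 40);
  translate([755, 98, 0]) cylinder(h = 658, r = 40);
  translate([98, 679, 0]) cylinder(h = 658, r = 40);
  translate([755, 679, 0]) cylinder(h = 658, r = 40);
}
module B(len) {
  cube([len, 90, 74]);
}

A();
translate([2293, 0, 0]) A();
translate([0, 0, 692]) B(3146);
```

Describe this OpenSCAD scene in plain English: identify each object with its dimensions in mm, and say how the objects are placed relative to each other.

A is a table: top 853 mm (x) × 777 mm (y), 34 mm thick, upper face at z = 692 mm, on four round legs of 80 mm diameter, each leg's bounding box inset 58 mm from the nearest pair of top edges, running from z = 0 to the bottom of the top.

B is a rectangular beam 3146 mm long (x), 90 mm deep (y), 74 mm thick (z).

The beam spans the tops of two tables placed 1440 mm apart, resting at z = 692 mm.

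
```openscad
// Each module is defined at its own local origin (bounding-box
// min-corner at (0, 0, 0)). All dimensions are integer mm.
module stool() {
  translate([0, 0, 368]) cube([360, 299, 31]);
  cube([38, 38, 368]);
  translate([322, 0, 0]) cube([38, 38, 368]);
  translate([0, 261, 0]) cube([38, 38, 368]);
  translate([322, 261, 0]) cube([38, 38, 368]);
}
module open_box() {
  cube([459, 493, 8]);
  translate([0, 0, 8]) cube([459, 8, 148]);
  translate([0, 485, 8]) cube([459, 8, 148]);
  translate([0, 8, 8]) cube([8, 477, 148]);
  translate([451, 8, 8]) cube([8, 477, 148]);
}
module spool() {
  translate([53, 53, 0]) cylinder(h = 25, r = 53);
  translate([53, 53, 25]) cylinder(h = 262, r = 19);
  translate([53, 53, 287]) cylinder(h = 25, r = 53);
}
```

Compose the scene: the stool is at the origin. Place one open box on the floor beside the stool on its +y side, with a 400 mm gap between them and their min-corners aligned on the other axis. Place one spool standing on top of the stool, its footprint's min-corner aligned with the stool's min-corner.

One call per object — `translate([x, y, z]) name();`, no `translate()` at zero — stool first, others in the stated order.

stool();
translate([0, 699, 0]) open_box();
translate([0, 0, 399]) spool();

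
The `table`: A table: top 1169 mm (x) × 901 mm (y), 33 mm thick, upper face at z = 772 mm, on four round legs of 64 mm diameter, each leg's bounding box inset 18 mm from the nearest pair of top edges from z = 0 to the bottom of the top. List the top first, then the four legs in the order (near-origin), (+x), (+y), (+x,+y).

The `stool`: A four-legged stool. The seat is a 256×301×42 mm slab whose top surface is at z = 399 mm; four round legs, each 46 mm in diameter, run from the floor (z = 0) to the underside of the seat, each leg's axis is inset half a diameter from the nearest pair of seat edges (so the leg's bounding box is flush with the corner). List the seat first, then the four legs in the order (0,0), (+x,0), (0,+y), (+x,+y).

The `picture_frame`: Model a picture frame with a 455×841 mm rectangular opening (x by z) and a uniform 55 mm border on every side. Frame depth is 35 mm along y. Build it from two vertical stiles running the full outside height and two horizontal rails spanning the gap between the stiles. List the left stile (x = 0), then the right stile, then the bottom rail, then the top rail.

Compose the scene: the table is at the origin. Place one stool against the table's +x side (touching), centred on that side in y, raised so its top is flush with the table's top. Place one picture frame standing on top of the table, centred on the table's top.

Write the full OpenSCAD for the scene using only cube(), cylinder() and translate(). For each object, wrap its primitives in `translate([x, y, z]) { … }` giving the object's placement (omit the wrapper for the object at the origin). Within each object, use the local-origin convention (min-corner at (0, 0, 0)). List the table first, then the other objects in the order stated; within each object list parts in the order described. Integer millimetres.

translate([0, 0, 739]) cube([1169, 901, 33]);
translate([50, 50, 0]) cylinder(h = 739, r = 32);
translate([1119, 50, 0]) cylinder(h = 739, r = 32);
translate([50, 851, 0]) cylinder(h = 739, r = 32);
translate([1119, 851, 0]) cylinder(h = 739, r = 32);
translate([1169, 300, 373]) {
  translate([0, 0, 357]) cube([256, 301, 42]);
  translate([23, 23, 0]) cylinder(h = 357, r = 23);
  translate([233, 23, 0]) cylinder(h = 357, r = 23);
  translate([23, 278, 0]) cylinder(h = 357, r = 23);
  translate([233, 278, 0]) cylinder(h = 357, r = 23);
}
translate([302, 433, 772]) {
  cube([55, 35, 951]);
  translate([510, 0, 0]) cube([55, 35, 951]);
  translate([55, 0, 0]) cube([455, 35, 55]);
  translate([55, 0, 896]) cube([455, 35, 55]);
}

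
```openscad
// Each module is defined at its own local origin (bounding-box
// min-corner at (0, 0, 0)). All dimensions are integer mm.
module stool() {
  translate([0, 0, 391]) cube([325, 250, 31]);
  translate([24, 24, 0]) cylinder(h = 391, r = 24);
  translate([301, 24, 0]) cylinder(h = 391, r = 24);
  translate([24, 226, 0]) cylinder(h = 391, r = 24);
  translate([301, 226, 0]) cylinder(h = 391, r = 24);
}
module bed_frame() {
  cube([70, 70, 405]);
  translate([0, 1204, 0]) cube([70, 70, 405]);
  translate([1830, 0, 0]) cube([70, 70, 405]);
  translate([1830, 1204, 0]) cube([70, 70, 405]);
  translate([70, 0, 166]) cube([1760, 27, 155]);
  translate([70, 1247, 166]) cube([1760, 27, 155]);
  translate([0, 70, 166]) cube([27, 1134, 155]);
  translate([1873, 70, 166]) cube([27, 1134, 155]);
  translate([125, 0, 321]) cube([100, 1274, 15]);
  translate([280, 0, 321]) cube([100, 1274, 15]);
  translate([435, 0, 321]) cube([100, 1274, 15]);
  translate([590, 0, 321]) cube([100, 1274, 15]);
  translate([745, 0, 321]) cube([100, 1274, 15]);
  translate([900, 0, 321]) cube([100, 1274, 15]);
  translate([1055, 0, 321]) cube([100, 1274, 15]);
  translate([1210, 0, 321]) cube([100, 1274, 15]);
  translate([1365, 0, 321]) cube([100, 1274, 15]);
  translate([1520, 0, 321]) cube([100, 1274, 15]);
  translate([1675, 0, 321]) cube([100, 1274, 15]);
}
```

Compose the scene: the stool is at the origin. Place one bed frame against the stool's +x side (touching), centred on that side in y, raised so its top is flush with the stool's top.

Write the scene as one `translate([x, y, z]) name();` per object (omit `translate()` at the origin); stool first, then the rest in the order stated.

stool();
translate([325, -512, 17]) bed_frame();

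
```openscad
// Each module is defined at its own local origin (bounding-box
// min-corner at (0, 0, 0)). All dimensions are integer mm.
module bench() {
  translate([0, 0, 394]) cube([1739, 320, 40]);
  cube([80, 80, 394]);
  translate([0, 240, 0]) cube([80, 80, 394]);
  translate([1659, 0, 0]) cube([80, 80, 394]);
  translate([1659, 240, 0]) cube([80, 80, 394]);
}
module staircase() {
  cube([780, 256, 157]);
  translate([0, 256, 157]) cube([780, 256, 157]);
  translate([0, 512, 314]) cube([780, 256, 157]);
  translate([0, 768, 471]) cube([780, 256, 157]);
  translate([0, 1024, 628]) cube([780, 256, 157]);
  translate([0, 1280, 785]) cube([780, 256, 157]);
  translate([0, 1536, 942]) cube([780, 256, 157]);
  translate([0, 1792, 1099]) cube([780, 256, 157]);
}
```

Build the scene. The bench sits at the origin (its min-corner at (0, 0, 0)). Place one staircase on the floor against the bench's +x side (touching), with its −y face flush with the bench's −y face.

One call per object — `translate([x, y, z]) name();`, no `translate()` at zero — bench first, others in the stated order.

bench();
translate([1739, 0, 0]) staircase();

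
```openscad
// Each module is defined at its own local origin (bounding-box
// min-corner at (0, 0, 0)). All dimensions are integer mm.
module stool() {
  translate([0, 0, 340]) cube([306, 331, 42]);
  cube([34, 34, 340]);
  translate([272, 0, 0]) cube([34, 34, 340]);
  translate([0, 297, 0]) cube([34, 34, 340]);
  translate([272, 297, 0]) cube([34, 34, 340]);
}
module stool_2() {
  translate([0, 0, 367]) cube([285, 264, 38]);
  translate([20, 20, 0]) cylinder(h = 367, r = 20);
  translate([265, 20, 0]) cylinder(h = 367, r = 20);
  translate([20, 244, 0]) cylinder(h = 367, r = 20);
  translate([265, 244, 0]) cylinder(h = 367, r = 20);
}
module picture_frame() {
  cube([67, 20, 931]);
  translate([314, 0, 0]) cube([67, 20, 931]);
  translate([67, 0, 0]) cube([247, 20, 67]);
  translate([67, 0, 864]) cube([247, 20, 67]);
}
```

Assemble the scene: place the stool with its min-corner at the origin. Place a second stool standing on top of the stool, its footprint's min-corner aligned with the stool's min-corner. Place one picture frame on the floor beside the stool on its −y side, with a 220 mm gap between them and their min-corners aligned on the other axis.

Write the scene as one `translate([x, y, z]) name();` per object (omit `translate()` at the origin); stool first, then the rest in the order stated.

stool();
translate([0, 0, 382]) stool_2();
translate([0, -240, 0]) picture_frame();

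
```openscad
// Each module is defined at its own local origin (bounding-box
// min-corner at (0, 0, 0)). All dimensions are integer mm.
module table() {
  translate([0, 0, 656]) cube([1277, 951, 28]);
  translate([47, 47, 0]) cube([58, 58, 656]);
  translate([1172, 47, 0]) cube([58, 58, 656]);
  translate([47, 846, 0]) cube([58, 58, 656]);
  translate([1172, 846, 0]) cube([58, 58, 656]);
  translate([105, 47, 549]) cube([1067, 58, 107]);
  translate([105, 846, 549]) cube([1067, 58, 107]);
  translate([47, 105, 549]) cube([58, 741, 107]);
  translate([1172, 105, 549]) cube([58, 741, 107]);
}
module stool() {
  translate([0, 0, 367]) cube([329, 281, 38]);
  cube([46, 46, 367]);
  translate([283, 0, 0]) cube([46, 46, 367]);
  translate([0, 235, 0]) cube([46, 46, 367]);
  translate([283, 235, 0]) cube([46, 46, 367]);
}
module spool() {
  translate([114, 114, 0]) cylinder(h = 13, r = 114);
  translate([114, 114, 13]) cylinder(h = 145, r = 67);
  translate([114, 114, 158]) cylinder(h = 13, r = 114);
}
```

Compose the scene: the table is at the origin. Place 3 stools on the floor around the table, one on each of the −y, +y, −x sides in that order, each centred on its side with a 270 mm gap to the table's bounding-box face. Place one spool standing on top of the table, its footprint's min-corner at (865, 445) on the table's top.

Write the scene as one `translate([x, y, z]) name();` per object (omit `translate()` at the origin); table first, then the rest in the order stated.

table();
translate([474, -551, 0]) stool();
translate([474, 1221, 0]) stool();
translate([-599, 335, 0]) stool();
translate([865, 445, 684]) spool();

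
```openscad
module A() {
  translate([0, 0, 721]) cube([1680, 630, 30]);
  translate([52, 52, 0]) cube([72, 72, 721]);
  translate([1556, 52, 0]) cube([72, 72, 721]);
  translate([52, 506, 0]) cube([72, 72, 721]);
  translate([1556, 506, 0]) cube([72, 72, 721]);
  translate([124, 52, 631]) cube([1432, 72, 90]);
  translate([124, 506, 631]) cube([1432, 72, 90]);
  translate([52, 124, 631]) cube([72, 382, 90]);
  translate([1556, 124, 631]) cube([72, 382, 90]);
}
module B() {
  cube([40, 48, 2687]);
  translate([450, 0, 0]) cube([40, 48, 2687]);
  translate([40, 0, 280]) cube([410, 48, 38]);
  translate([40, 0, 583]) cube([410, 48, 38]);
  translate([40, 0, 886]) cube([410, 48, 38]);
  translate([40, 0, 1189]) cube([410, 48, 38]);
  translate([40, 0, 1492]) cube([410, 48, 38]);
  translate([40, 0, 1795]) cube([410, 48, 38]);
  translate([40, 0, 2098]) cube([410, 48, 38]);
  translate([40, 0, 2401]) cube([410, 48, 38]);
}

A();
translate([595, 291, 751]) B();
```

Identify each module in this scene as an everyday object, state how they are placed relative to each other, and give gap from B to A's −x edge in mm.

A is a table. B is a ladder. The ladder is on top of the table, centred. The gap from the ladder to the table's −x edge is 595 mm.

The ladder's min-x is at 595; the table's min-x is 0; gap = 595 mm.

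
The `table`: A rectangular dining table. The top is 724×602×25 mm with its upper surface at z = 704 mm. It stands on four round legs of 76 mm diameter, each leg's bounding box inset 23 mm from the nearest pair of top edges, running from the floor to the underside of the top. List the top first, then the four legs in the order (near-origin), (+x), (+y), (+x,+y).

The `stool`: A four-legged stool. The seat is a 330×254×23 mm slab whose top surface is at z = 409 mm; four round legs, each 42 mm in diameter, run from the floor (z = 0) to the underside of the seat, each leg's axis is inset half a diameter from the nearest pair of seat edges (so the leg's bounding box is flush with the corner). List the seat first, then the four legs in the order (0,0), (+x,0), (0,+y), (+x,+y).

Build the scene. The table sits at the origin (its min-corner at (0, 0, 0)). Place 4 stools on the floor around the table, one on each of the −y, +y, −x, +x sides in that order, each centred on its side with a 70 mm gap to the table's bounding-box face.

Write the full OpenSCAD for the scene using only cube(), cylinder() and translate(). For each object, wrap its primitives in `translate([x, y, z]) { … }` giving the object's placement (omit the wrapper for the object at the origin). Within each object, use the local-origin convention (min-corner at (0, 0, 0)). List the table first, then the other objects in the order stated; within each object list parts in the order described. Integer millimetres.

translate([0, 0, 679]) cube([724, 602, 25]);
translate([61, 61, 0]) cylinder(h = 679, r = 38);
translate([663, 61, 0]) cylinder(h = 679, r = 38);
translate([61, 541, 0]) cylinder(h = 679, r = 38);
translate([663, 541, 0]) cylinder(h = 679, r = 38);
translate([197, -324, 0]) {
  translate([0, 0, 386]) cube([330, 254, 23]);
  translate([21, 21, 0]) cylinder(h = 386, r = 21);
  translate([309, 21, 0]) cylinder(h = 386, r = 21);
  translate([21, 233, 0]) cylinder(h = 386, r = 21);
  translate([309, 233, 0]) cylinder(h = 386, r = 21);
}
translate([197, 672, 0]) {
  translate([0, 0, 386]) cube([330, 254, 23]);
  translate([21, 21, 0]) cylinder(h = 386, r = 21);
  translate([309, 21, 0]) cylinder(h = 386, r = 21);
  translate([21, 233, 0]) cylinder(h = 386, r = 21);
  translate([309, 233, 0]) cylinder(h = 386, r = 21);
}
translate([-400, 174, 0]) {
  translate([0, 0, 386]) cube([330, 254, 23]);
  translate([21, 21, 0]) cylinder(h = 386, r = 21);
  translate([309, 21, 0]) cylinder(h = 386, r = 21);
  translate([21, 233, 0]) cylinder(h = 386, r = 21);
  translate([309, 233, 0]) cylinder(h = 386, r = 21);
}
translate([794, 174, 0]) {
  translate([0, 0, 386]) cube([330, 254, 23]);
  translate([21, 21, 0]) cylinder(h = 386, r = 21);
  translate([309, 21, 0]) cylinder(h = 386, r = 21);
  translate([21, 233, 0]) cylinder(h = 386, r = 21);
  translate([309, 233, 0]) cylinder(h = 386, r = 21);
}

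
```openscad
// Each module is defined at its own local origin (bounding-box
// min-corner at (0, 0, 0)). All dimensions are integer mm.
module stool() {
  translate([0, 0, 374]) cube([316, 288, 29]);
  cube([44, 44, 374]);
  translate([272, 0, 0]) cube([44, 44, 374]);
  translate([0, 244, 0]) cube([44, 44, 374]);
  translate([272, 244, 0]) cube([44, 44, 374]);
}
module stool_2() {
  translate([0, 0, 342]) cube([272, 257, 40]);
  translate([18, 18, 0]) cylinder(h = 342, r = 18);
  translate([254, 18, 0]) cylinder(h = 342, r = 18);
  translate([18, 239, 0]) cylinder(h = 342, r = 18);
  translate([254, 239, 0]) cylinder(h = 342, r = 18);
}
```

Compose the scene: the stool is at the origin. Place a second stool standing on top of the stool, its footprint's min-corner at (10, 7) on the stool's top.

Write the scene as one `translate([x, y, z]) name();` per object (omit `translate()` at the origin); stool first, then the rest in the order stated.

stool();
translate([10, 7, 403]) stool_2();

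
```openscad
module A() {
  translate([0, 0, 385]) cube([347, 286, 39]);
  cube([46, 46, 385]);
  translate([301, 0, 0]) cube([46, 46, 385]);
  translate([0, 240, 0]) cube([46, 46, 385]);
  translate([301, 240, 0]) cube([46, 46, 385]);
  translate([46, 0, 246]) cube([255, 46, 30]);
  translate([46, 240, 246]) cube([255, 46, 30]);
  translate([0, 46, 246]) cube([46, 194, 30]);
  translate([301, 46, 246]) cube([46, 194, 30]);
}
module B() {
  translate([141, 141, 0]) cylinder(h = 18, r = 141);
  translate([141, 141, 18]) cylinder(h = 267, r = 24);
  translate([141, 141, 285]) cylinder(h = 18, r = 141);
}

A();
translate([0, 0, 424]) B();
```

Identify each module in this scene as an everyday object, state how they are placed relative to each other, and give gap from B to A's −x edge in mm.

A is a stool. B is a spool. The spool is on top of the stool. The gap from the spool to the stool's −x edge is 0 mm.

The spool's min-x is at 0; the stool's min-x is 0; gap = 0 mm.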